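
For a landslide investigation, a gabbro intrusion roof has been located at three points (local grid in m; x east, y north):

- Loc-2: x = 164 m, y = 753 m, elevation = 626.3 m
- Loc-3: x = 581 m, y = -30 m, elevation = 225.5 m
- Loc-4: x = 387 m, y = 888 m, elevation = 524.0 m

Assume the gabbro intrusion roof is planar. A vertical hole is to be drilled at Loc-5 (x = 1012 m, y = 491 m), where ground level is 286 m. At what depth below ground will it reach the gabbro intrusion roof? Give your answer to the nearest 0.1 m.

Two edge vectors: Loc-2→Loc-3 = (417, -783, -400.8), Loc-2→Loc-4 = (223, 135, -102.3).
Normal n = (Loc-2→Loc-3) × (Loc-2→Loc-4) = (134208.9, -46719.3, 230904).
So ∂z/∂x = −n_x/n_z = −0.581232 and ∂z/∂y = −n_y/n_z = 0.202332.
Intercept c from Loc-2: 626.3 + 95.32 − 152.36 = 569.27.
At (1012, 491): z_contact = −588.21 + 99.35 + 569.27 = 80.40 m.
Depth below ground = 286 − 80.40 = 205.6 m.

205.6 m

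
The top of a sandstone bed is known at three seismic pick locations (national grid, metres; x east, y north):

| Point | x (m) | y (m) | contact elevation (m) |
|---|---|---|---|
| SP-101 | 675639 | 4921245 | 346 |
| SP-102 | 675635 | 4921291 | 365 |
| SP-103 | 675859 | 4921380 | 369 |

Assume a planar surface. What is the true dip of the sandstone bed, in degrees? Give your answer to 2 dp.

23.02°

Two edge vectors: SP-101→SP-102 = (-4, 46, 19), SP-101→SP-103 = (220, 135, 23).
Normal n = (SP-101→SP-102) × (SP-101→SP-103) = (-1507, 4272, -10660).
So ∂z/∂x = −n_x/n_z = −0.14137 and ∂z/∂y = −n_y/n_z = 0.40075.
Gradient magnitude |∇z| = √(a² + b²) = √(0.01999 + 0.16060) = 0.42495.
True dip = arctan(0.42495) = 23.02°, dipping toward SSE (azimuth ≈ 161°).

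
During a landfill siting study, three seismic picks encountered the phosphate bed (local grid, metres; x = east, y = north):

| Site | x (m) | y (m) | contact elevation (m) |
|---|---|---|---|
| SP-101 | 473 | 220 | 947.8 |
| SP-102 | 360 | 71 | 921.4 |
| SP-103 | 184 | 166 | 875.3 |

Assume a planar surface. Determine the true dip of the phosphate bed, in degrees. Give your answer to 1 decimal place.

14.3°

Two edge vectors: SP-101→SP-102 = (-113, -149, -26.4), SP-101→SP-103 = (-289, -54, -72.5).
Normal n = (SP-101→SP-102) × (SP-101→SP-103) = (9376.9, -562.9, -36959).
So ∂z/∂x = −n_x/n_z = 0.25371 and ∂z/∂y = −n_y/n_z = −0.01523.
Gradient magnitude |∇z| = √(a² + b²) = √(0.06437 + 0.00023) = 0.25417.
True dip = arctan(0.25417) = 14.3°, dipping toward W (azimuth ≈ 273°).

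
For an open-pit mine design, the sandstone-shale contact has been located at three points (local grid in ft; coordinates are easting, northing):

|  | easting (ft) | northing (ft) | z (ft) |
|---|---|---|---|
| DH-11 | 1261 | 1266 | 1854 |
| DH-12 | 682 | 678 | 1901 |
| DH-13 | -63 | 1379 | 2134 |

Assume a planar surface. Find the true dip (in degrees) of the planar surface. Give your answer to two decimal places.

Let the plane be z = a·easting + b·northing + c.
DH-12−DH-11: −579a − 588b = 47;  DH-13−DH-11: −1324a + 113b = 280.
Solving gives a = −0.20138, b = 0.11836.
Gradient magnitude |∇z| = √(a² + b²) = √(0.04055 + 0.01401) = 0.23359.
True dip = arctan(0.23359) = 13.15°, dipping toward ESE (azimuth ≈ 120°).

13.15°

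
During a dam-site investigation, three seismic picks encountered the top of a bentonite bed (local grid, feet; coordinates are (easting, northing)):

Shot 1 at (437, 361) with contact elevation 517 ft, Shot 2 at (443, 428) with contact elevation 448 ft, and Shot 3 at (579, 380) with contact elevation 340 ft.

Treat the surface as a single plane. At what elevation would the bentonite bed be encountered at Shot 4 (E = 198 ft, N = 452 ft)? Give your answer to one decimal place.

700.6 ft

Two edge vectors: Shot 1→Shot 2 = (6, 67, -69), Shot 1→Shot 3 = (142, 19, -177).
Normal n = (Shot 1→Shot 2) × (Shot 1→Shot 3) = (-10548, -8736, -9400).
So ∂z/∂E = −n_x/n_z = −1.12213 and ∂z/∂N = −n_y/n_z = −0.92936.
Intercept c from Shot 1: 517 + 490.37 + 335.50 = 1342.87.
At (198, 452): z = −222.2 − 420.1 + 1342.87 = 700.6 ft.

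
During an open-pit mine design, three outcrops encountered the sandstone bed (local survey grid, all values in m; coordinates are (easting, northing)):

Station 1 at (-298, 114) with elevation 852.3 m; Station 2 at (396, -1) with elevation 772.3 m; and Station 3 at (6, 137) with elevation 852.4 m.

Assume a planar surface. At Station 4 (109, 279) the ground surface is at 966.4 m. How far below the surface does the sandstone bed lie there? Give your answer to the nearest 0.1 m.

49.7 m

Let the plane be z = a·E + b·N + c.
Station 2−Station 1: 694a − 115b = −80;  Station 3−Station 1: 304a + 23b = 0.1.
Solving gives a = −0.03591, b = 0.47896.
Then c = 852.3 − a·-298 − b·114 = 787.00.
At (109, 279): z_contact = −3.91 + 133.63 + 787.00 = 916.71 m.
Depth below ground = 966.4 − 916.71 = 49.7 m.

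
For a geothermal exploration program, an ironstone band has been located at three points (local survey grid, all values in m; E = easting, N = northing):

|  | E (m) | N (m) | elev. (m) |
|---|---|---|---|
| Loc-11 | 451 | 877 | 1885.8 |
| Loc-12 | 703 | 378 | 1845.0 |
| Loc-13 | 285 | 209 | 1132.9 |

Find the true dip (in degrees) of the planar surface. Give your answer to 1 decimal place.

Let the plane be z = a·E + b·N + c.
Loc-12−Loc-11: 252a − 499b = −40.8;  Loc-13−Loc-11: −166a − 668b = −752.9.
Solving gives a = 1.38728, b = 0.78235.
Gradient magnitude |∇z| = √(a² + b²) = √(1.92454 + 0.61208) = 1.59268.
True dip = arctan(1.59268) = 57.9°, dipping toward WSW (azimuth ≈ 241°).

57.9°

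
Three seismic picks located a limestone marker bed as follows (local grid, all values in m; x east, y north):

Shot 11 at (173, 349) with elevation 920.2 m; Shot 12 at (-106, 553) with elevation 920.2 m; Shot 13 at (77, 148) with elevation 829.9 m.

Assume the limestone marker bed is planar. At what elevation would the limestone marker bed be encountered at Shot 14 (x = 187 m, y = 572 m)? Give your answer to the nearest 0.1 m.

997.9 m

Two edge vectors: Shot 11→Shot 12 = (-279, 204, 0), Shot 11→Shot 13 = (-96, -201, -90.3).
Normal n = (Shot 11→Shot 12) × (Shot 11→Shot 13) = (-18421.2, -25193.7, 75663).
So ∂z/∂x = −n_x/n_z = 0.24346 and ∂z/∂y = −n_y/n_z = 0.33297.
Intercept c from Shot 11: 920.2 − 42.12 − 116.21 = 761.87.
At (187, 572): z = 45.5 + 190.5 + 761.87 = 997.9 m.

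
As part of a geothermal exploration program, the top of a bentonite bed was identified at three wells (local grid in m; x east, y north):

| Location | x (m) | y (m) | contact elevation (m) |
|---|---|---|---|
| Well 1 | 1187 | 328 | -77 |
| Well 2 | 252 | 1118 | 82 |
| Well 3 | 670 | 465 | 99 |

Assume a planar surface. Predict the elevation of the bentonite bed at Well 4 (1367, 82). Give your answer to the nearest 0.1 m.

Let the plane be z = a·x + b·y + c.
Well 2−Well 1: −935a + 790b = 159;  Well 3−Well 1: −517a + 137b = 176.
Solving gives a = −0.418275, b = −0.293781.
Then c = -77 − a·1187 − b·328 = 515.85.
At (1367, 82): z = −571.8 − 24.1 + 515.85 = -80.0 m.

-80.0 m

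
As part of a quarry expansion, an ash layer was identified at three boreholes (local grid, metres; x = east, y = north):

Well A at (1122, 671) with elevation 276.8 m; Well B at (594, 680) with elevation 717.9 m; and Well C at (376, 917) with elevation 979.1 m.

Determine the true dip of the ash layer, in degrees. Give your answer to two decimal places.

Let the plane be z = a·x + b·y + c.
Well B−Well A: −528a + 9b = 441.1;  Well C−Well A: −746a + 246b = 702.3.
Solving gives a = −0.82964, b = 0.33898.
Gradient magnitude |∇z| = √(a² + b²) = √(0.68830 + 0.11491) = 0.89622.
True dip = arctan(0.89622) = 41.87°, dipping toward ESE (azimuth ≈ 112°).

41.87°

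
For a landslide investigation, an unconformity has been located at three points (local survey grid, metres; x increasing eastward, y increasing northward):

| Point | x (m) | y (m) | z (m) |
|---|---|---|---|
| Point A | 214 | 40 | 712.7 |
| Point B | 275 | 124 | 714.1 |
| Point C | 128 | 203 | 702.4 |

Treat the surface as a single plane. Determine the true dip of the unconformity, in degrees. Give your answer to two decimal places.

4.02°

Two edge vectors: Point A→Point B = (61, 84, 1.4), Point A→Point C = (-86, 163, -10.3).
Normal n = (Point A→Point B) × (Point A→Point C) = (-1093.4, 507.9, 17167).
So ∂z/∂x = −n_x/n_z = 0.06369 and ∂z/∂y = −n_y/n_z = −0.02959.
Gradient magnitude |∇z| = √(a² + b²) = √(0.00406 + 0.00088) = 0.07023.
True dip = arctan(0.07023) = 4.02°, dipping toward WNW (azimuth ≈ 295°).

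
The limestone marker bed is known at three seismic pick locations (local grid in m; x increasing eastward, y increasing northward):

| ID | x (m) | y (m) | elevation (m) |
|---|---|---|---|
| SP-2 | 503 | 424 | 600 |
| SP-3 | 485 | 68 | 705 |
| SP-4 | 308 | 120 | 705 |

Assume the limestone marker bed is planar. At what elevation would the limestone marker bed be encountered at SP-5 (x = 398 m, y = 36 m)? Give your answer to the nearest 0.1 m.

Let the plane be z = a·x + b·y + c.
SP-3−SP-2: −18a − 356b = 105;  SP-4−SP-2: −195a − 304b = 105.
Solving gives a = −0.08538, b = −0.29063.
Then c = 600 − a·503 − b·424 = 766.17.
At (398, 36): z = −34.0 − 10.5 + 766.17 = 721.7 m.

721.7 m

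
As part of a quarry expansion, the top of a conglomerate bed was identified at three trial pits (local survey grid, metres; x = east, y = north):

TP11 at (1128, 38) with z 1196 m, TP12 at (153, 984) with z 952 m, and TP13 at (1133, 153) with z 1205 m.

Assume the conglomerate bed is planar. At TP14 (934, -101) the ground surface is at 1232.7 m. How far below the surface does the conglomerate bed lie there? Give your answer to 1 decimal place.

106.4 m

Let the plane be z = a·x + b·y + c.
TP12−TP11: −975a + 946b = −244;  TP13−TP11: 5a + 115b = 9.
Solving gives a = 0.312986, b = 0.064653.
Then c = 1196 − a·1128 − b·38 = 840.49.
At (934, -101): z_contact = 292.33 − 6.53 + 840.49 = 1126.29 m.
Depth below ground = 1232.7 − 1126.29 = 106.4 m.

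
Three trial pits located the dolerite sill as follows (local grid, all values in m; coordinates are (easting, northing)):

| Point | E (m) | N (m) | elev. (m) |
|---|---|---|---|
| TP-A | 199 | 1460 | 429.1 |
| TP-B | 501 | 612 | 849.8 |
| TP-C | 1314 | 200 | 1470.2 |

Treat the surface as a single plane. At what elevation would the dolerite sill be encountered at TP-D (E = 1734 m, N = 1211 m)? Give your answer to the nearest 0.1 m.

1455.7 m

Let the plane be z = a·E + b·N + c.
TP-B−TP-A: 302a − 848b = 420.7;  TP-C−TP-A: 1115a − 1260b = 1041.1.
Solving gives a = 0.624373, b = −0.273749.
Then c = 429.1 − a·199 − b·1460 = 704.52.
At (1734, 1211): z = 1082.7 − 331.5 + 704.52 = 1455.7 m.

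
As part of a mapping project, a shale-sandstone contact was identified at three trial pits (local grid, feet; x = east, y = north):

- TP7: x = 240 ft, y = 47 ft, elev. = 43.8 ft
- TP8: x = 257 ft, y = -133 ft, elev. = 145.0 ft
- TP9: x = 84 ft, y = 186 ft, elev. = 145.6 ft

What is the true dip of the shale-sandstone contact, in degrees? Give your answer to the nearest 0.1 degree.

55.1°

Two edge vectors: TP7→TP8 = (17, -180, 101.2), TP7→TP9 = (-156, 139, 101.8).
Normal n = (TP7→TP8) × (TP7→TP9) = (-32390.8, -17517.8, -25717).
So ∂z/∂x = −n_x/n_z = −1.25951 and ∂z/∂y = −n_y/n_z = −0.68118.
Gradient magnitude |∇z| = √(a² + b²) = √(1.58636 + 0.46400) = 1.43191.
True dip = arctan(1.43191) = 55.1°, dipping toward ENE (azimuth ≈ 062°).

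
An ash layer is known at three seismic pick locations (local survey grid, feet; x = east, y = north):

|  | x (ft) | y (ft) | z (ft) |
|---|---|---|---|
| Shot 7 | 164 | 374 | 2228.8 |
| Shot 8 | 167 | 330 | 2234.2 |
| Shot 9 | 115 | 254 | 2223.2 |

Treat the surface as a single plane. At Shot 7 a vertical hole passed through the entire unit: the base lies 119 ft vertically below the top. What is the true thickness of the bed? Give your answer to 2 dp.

111.65 ft

Two edge vectors: Shot 7→Shot 8 = (3, -44, 5.4), Shot 7→Shot 9 = (-49, -120, -5.6).
Normal n = (Shot 7→Shot 8) × (Shot 7→Shot 9) = (894.4, -247.8, -2516).
So ∂z/∂x = −n_x/n_z = 0.35548 and ∂z/∂y = −n_y/n_z = −0.09849.
|∇z| = √(a²+b²) = 0.36888, so dip δ = arctan(0.36888) = 20.25°.
True thickness = vertical thickness × cos δ = 119 × cos 20.25° = 111.65 ft.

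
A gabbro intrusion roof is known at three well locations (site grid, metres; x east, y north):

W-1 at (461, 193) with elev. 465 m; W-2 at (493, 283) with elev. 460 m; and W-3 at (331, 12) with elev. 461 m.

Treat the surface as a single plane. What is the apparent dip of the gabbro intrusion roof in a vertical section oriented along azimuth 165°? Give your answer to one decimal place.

Two edge vectors: W-1→W-2 = (32, 90, -5), W-1→W-3 = (-130, -181, -4).
Normal n = (W-1→W-2) × (W-1→W-3) = (-1265, 778, 5908).
So ∂z/∂x = −n_x/n_z = 0.21412 and ∂z/∂y = −n_y/n_z = −0.13169.
Unit vector along 165° is (sin 165°, cos 165°) = (0.2588, -0.9659).
Slope in that direction = a·(0.2588) + b·(-0.9659) = 0.18262.
Apparent dip = arctan|0.18262| = 10.3° (true dip is 14.1°, so apparent ≤ true as expected).

10.3°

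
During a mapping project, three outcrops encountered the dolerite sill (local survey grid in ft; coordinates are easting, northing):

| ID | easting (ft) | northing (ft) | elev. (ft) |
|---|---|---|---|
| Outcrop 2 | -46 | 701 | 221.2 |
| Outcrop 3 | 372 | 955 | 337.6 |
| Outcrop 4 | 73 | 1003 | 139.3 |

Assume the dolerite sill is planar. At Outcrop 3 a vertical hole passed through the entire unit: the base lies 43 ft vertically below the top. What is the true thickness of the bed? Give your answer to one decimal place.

34.1 ft

Let the plane be z = a·easting + b·northing + c.
Outcrop 3−Outcrop 2: 418a + 254b = 116.4;  Outcrop 4−Outcrop 2: 119a + 302b = −81.9.
Solving gives a = 0.58281, b = −0.50084.
|∇z| = √(a²+b²) = 0.76844, so dip δ = arctan(0.76844) = 37.54°.
True thickness = vertical thickness × cos δ = 43 × cos 37.54° = 34.1 ft.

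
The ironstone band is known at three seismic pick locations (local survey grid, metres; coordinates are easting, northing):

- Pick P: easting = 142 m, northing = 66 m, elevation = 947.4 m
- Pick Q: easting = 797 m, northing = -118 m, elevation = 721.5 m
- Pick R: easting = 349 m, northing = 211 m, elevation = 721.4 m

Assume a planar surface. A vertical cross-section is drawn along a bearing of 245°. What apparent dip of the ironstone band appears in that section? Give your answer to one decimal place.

Two edge vectors: Pick P→Pick Q = (655, -184, -225.9), Pick P→Pick R = (207, 145, -226).
Normal n = (Pick P→Pick Q) × (Pick P→Pick R) = (74339.5, 101268.7, 133063).
So ∂z/∂easting = −n_x/n_z = −0.55868 and ∂z/∂northing = −n_y/n_z = −0.76106.
Unit vector along 245° is (sin 245°, cos 245°) = (-0.9063, -0.4226).
Slope in that direction = a·(-0.9063) + b·(-0.4226) = 0.82797.
Apparent dip = arctan|0.82797| = 39.6° (true dip is 43.4°, so apparent ≤ true as expected).

39.6°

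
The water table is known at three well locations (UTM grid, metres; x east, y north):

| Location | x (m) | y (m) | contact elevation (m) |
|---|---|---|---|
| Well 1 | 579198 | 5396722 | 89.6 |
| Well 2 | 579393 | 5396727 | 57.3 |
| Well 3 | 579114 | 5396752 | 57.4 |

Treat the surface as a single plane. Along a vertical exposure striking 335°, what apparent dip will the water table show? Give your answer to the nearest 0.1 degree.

51.2°

Let the plane be z = a·x + b·y + c.
Well 2−Well 1: 195a + 5b = −32.3;  Well 3−Well 1: −84a + 30b = −32.2.
Solving gives a = −0.12887, b = −1.43416.
Unit vector along 335° is (sin 335°, cos 335°) = (-0.4226, 0.9063).
Slope in that direction = a·(-0.4226) + b·(0.9063) = −1.24533.
Apparent dip = arctan|1.24533| = 51.2° (true dip is 55.2°, so apparent ≤ true as expected).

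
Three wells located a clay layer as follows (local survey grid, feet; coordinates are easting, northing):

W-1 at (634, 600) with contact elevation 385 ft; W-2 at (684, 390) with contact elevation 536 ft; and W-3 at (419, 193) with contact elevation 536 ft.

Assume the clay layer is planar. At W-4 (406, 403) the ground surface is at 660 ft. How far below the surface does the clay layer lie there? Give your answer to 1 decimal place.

258.2 ft

Two edge vectors: W-1→W-2 = (50, -210, 151), W-1→W-3 = (-215, -407, 151).
Normal n = (W-1→W-2) × (W-1→W-3) = (29747, -40015, -65500).
So ∂z/∂easting = −n_x/n_z = 0.45415 and ∂z/∂northing = −n_y/n_z = −0.61092.
Intercept c from W-1: 385 − 287.93 + 366.55 = 463.62.
At (406, 403): z_contact = 184.39 − 246.20 + 463.62 = 401.80 ft.
Depth below ground = 660 − 401.80 = 258.2 ft.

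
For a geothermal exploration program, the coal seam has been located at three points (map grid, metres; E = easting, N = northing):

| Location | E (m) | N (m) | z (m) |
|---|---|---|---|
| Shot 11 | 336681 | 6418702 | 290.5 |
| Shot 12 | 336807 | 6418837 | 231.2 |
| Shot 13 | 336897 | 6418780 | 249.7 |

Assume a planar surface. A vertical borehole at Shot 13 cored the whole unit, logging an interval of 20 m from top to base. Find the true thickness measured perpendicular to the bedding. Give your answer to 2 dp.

Two edge vectors: Shot 11→Shot 12 = (126, 135, -59.3), Shot 11→Shot 13 = (216, 78, -40.8).
Normal n = (Shot 11→Shot 12) × (Shot 11→Shot 13) = (-882.6, -7668, -19332).
So ∂z/∂E = −n_x/n_z = −0.04565 and ∂z/∂N = −n_y/n_z = −0.39665.
|∇z| = √(a²+b²) = 0.39927, so dip δ = arctan(0.39927) = 21.77°.
True thickness = vertical thickness × cos δ = 20 × cos 21.77° = 18.57 m.

18.57 m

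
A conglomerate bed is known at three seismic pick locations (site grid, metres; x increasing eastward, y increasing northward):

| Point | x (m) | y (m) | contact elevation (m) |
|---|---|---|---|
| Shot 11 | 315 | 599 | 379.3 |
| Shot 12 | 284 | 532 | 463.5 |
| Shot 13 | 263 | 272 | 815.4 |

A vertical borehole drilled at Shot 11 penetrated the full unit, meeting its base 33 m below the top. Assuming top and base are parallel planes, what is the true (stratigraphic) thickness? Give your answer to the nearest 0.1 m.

19.2 m

Two edge vectors: Shot 11→Shot 12 = (-31, -67, 84.2), Shot 11→Shot 13 = (-52, -327, 436.1).
Normal n = (Shot 11→Shot 12) × (Shot 11→Shot 13) = (-1685.3, 9140.7, 6653).
So ∂z/∂x = −n_x/n_z = 0.25331 and ∂z/∂y = −n_y/n_z = −1.37392.
|∇z| = √(a²+b²) = 1.39708, so dip δ = arctan(1.39708) = 54.41°.
True thickness = vertical thickness × cos δ = 33 × cos 54.41° = 19.2 m.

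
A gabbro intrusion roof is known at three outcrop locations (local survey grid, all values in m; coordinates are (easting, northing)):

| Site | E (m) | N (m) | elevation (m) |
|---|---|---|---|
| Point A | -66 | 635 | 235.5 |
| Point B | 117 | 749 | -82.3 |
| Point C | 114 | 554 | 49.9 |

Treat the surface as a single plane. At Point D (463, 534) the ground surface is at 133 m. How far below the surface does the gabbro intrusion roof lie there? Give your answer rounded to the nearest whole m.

Let the plane be z = a·E + b·N + c.
Point B−Point A: 183a + 114b = −317.8;  Point C−Point A: 180a − 81b = −185.6.
Solving gives a = −1.32700, b = −0.65753.
Then c = 235.5 − a·-66 − b·635 = 565.45.
At (463, 534): z_contact = −614.4 − 351.1 + 565.45 = -400.1 m.
Depth below ground = 133 − (-400.1) = 533 m.

533 m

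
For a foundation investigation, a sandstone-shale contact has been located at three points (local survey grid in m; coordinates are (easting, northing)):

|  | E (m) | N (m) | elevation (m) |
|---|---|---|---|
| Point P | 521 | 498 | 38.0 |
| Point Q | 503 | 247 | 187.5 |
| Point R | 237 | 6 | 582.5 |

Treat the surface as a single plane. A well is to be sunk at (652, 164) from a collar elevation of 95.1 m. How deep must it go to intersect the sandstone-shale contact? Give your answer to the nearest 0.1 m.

Let the plane be z = a·E + b·N + c.
Point Q−Point P: −18a − 251b = 149.5;  Point R−Point P: −284a − 492b = 544.5.
Solving gives a = −1.01101, b = −0.52311.
Then c = 38 − a·521 − b·498 = 825.25.
At (652, 164): z_contact = −659.18 − 85.79 + 825.25 = 80.28 m.
Depth below ground = 95.1 − 80.28 = 14.8 m.

14.8 m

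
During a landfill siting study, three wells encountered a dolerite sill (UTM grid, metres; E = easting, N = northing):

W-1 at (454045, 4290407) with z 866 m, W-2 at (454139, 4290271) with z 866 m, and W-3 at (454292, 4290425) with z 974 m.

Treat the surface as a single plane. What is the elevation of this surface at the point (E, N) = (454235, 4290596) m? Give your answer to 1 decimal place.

999.5 m

Let the plane be z = a·E + b·N + c.
W-2−W-1: 94a − 136b = 0;  W-3−W-1: 247a + 18b = 108.
Solving gives a = 0.416279333, b = 0.287722480.
Then c = 866 − a·454045 − b·4290407 = −1422590.09.
At (454235, 4290596): z = 189088.6 + 1234500.9 − 1422590.09 = 999.5 m.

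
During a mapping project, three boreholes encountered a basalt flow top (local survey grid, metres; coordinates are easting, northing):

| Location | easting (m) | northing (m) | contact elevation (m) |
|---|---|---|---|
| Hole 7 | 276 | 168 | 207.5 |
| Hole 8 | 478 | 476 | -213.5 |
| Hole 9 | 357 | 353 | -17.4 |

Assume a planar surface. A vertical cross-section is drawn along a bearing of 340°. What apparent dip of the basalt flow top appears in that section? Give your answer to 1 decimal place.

31.8°

Two edge vectors: Hole 7→Hole 8 = (202, 308, -421), Hole 7→Hole 9 = (81, 185, -224.9).
Normal n = (Hole 7→Hole 8) × (Hole 7→Hole 9) = (8615.8, 11328.8, 12422).
So ∂z/∂easting = −n_x/n_z = −0.69359 and ∂z/∂northing = −n_y/n_z = −0.91199.
Unit vector along 340° is (sin 340°, cos 340°) = (-0.3420, 0.9397).
Slope in that direction = a·(-0.3420) + b·(0.9397) = −0.61977.
Apparent dip = arctan|0.61977| = 31.8° (true dip is 48.9°, so apparent ≤ true as expected).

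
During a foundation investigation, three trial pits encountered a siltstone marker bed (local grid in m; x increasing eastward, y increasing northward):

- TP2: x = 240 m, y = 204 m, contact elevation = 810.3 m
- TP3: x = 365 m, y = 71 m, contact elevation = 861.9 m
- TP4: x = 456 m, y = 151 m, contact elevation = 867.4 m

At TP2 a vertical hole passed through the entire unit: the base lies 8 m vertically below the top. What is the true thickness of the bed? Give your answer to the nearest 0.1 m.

Let the plane be z = a·x + b·y + c.
TP3−TP2: 125a − 133b = 51.6;  TP4−TP2: 216a − 53b = 57.1.
Solving gives a = 0.21986, b = −0.18134.
|∇z| = √(a²+b²) = 0.28499, so dip δ = arctan(0.28499) = 15.91°.
True thickness = vertical thickness × cos δ = 8 × cos 15.91° = 7.7 m.

7.7 m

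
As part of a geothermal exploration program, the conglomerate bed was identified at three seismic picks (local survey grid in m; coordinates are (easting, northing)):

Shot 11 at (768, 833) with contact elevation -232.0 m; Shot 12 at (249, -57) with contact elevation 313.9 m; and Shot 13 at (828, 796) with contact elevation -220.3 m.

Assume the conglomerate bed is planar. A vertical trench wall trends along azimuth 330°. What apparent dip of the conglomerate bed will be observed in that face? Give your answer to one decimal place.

21.6°

Let the plane be z = a·E + b·N + c.
Shot 12−Shot 11: −519a − 890b = 545.9;  Shot 13−Shot 11: 60a − 37b = 11.7.
Solving gives a = −0.13478, b = −0.53478.
Unit vector along 330° is (sin 330°, cos 330°) = (-0.5000, 0.8660).
Slope in that direction = a·(-0.5000) + b·(0.8660) = −0.39574.
Apparent dip = arctan|0.39574| = 21.6° (true dip is 28.9°, so apparent ≤ true as expected).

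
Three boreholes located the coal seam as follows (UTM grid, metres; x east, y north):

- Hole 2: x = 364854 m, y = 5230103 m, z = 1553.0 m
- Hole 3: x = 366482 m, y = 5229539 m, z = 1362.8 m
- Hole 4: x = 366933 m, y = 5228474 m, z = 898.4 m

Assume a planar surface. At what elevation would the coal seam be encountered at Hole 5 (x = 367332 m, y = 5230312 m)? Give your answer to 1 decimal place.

Two edge vectors: Hole 2→Hole 3 = (1628, -564, -190.2), Hole 2→Hole 4 = (2079, -1629, -654.6).
Normal n = (Hole 2→Hole 3) × (Hole 2→Hole 4) = (59358.6, 670263, -1479456).
So ∂z/∂x = −n_x/n_z = 0.040121910 and ∂z/∂y = −n_y/n_z = 0.453046931.
Intercept c from Hole 2: 1553 − 14638.64 − 2369482.11 = −2382567.75.
At (367332, 5230312): z = 14738.1 + 2369576.8 − 2382567.75 = 1747.1 m.

1747.1 m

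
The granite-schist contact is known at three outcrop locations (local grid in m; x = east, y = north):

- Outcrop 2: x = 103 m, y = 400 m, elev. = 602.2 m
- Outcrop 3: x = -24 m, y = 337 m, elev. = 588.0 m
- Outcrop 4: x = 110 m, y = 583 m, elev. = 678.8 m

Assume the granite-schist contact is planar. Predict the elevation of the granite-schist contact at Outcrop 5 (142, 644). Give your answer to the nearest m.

701 m

Two edge vectors: Outcrop 2→Outcrop 3 = (-127, -63, -14.2), Outcrop 2→Outcrop 4 = (7, 183, 76.6).
Normal n = (Outcrop 2→Outcrop 3) × (Outcrop 2→Outcrop 4) = (-2227.2, 9628.8, -22800).
So ∂z/∂x = −n_x/n_z = −0.09768 and ∂z/∂y = −n_y/n_z = 0.42232.
Intercept c from Outcrop 2: 602.2 + 10.06 − 168.93 = 443.34.
At (142, 644): z = −13.9 + 272.0 + 443.34 = 701.4 m.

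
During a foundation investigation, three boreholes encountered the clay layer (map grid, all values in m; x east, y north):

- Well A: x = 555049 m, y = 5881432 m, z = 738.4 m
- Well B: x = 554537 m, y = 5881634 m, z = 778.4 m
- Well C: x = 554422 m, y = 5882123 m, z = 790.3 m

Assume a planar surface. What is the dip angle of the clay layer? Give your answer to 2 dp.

4.34°

Let the plane be z = a·x + b·y + c.
Well B−Well A: −512a + 202b = 40;  Well C−Well A: −627a + 691b = 51.9.
Solving gives a = −0.07553, b = 0.00657.
Gradient magnitude |∇z| = √(a² + b²) = √(0.00571 + 0.00004) = 0.07582.
True dip = arctan(0.07582) = 4.34°, dipping toward E (azimuth ≈ 095°).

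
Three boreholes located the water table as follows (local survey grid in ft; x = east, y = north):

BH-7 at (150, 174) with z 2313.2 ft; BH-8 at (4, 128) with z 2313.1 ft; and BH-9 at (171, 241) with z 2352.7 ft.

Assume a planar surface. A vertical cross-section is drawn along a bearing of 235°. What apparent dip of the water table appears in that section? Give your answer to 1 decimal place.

Let the plane be z = a·x + b·y + c.
BH-8−BH-7: −146a − 46b = −0.1;  BH-9−BH-7: 21a + 67b = 39.5.
Solving gives a = −0.20534, b = 0.65391.
Unit vector along 235° is (sin 235°, cos 235°) = (-0.8192, -0.5736).
Slope in that direction = a·(-0.8192) + b·(-0.5736) = −0.20686.
Apparent dip = arctan|0.20686| = 11.7° (true dip is 34.4°, so apparent ≤ true as expected).

11.7°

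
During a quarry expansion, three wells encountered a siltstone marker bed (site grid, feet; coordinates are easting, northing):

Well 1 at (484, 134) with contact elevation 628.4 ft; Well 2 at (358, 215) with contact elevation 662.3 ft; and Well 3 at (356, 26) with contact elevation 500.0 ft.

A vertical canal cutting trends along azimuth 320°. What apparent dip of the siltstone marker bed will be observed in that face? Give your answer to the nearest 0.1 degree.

Two edge vectors: Well 1→Well 2 = (-126, 81, 33.9), Well 1→Well 3 = (-128, -108, -128.4).
Normal n = (Well 1→Well 2) × (Well 1→Well 3) = (-6739.2, -20517.6, 23976).
So ∂z/∂easting = −n_x/n_z = 0.28108 and ∂z/∂northing = −n_y/n_z = 0.85576.
Unit vector along 320° is (sin 320°, cos 320°) = (-0.6428, 0.7660).
Slope in that direction = a·(-0.6428) + b·(0.7660) = 0.47487.
Apparent dip = arctan|0.47487| = 25.4° (true dip is 42.0°, so apparent ≤ true as expected).

25.4°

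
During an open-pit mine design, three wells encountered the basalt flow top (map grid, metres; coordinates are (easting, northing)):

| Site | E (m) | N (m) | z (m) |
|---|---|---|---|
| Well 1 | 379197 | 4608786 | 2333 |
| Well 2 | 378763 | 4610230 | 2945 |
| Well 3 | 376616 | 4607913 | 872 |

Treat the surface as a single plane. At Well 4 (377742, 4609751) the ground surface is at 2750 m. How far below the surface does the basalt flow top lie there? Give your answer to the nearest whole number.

Two edge vectors: Well 1→Well 2 = (-434, 1444, 612), Well 1→Well 3 = (-2581, -873, -1461).
Normal n = (Well 1→Well 2) × (Well 1→Well 3) = (-1575408, -2213646, 4105846).
So ∂z/∂E = −n_x/n_z = 0.38369876 and ∂z/∂N = −n_y/n_z = 0.53914492.
Intercept c from Well 1: 2333 − 145497.42 − 2484803.54 = −2627967.96.
At (377742, 4609751): z_contact = 144939.1 + 2485323.8 − 2627967.96 = 2295.0 m.
Depth below ground = 2750 − 2295.0 = 455 m.

455 m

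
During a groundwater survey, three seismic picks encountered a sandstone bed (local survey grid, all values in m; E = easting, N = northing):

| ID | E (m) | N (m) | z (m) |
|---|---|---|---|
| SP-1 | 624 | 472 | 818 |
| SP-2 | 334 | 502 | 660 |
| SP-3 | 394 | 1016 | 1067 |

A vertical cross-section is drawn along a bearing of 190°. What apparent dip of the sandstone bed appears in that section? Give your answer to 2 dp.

Let the plane be z = a·E + b·N + c.
SP-2−SP-1: −290a + 30b = −158;  SP-3−SP-1: −230a + 544b = 249.
Solving gives a = 0.61926, b = 0.71954.
Unit vector along 190° is (sin 190°, cos 190°) = (-0.1736, -0.9848).
Slope in that direction = a·(-0.1736) + b·(-0.9848) = −0.81614.
Apparent dip = arctan|0.81614| = 39.22° (true dip is 43.5°, so apparent ≤ true as expected).

39.22°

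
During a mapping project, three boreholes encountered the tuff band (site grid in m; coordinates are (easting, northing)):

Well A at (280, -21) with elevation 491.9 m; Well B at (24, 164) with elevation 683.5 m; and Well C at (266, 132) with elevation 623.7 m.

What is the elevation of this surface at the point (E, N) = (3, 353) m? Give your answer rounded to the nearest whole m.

847 m

Two edge vectors: Well A→Well B = (-256, 185, 191.6), Well A→Well C = (-14, 153, 131.8).
Normal n = (Well A→Well B) × (Well A→Well C) = (-4931.8, 31058.4, -36578).
So ∂z/∂E = −n_x/n_z = −0.13483 and ∂z/∂N = −n_y/n_z = 0.84910.
Intercept c from Well A: 491.9 + 37.75 + 17.83 = 547.48.
At (3, 353): z = −0.4 + 299.7 + 547.48 = 846.8 m.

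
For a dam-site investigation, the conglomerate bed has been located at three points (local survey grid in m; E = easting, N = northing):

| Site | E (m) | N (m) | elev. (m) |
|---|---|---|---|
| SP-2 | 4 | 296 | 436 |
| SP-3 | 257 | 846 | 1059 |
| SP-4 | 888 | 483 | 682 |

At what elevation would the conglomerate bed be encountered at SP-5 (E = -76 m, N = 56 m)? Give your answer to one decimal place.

Let the plane be z = a·E + b·N + c.
SP-3−SP-2: 253a + 550b = 623;  SP-4−SP-2: 884a + 187b = 246.
Solving gives a = 0.04283, b = 1.11302.
Then c = 436 − a·4 − b·296 = 106.37.
At (-76, 56): z = −3.3 + 62.3 + 106.37 = 165.4 m.

165.4 m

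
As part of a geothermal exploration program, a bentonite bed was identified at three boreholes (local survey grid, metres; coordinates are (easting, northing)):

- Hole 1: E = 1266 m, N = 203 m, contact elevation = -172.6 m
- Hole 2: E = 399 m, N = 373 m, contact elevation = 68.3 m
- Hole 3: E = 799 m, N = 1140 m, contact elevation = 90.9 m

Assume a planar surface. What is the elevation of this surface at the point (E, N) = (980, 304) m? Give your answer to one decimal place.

-86.0 m

Two edge vectors: Hole 1→Hole 2 = (-867, 170, 240.9), Hole 1→Hole 3 = (-467, 937, 263.5).
Normal n = (Hole 1→Hole 2) × (Hole 1→Hole 3) = (-180928.3, 115954.2, -732989).
So ∂z/∂E = −n_x/n_z = −0.246836 and ∂z/∂N = −n_y/n_z = 0.158194.
Intercept c from Hole 1: -172.6 + 312.49 − 32.11 = 107.78.
At (980, 304): z = −241.9 + 48.1 + 107.78 = -86.0 m.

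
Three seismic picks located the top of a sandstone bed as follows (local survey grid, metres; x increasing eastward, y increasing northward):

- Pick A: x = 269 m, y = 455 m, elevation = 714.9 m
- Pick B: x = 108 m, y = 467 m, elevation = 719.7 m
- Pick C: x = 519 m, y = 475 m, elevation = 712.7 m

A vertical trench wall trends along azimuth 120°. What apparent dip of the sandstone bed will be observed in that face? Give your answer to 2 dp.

Two edge vectors: Pick A→Pick B = (-161, 12, 4.8), Pick A→Pick C = (250, 20, -2.2).
Normal n = (Pick A→Pick B) × (Pick A→Pick C) = (-122.4, 845.8, -6220).
So ∂z/∂x = −n_x/n_z = −0.01968 and ∂z/∂y = −n_y/n_z = 0.13598.
Unit vector along 120° is (sin 120°, cos 120°) = (0.8660, -0.5000).
Slope in that direction = a·(0.8660) + b·(-0.5000) = −0.08503.
Apparent dip = arctan|0.08503| = 4.86° (true dip is 7.8°, so apparent ≤ true as expected).

4.86°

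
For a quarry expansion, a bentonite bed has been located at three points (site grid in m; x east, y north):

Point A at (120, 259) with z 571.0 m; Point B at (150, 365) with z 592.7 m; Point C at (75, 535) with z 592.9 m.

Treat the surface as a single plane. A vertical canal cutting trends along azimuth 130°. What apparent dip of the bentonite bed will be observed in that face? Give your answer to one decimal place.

Let the plane be z = a·x + b·y + c.
Point B−Point A: 30a + 106b = 21.7;  Point C−Point A: −45a + 276b = 21.9.
Solving gives a = 0.28106, b = 0.12517.
Unit vector along 130° is (sin 130°, cos 130°) = (0.7660, -0.6428).
Slope in that direction = a·(0.7660) + b·(-0.6428) = 0.13484.
Apparent dip = arctan|0.13484| = 7.7° (true dip is 17.1°, so apparent ≤ true as expected).

7.7°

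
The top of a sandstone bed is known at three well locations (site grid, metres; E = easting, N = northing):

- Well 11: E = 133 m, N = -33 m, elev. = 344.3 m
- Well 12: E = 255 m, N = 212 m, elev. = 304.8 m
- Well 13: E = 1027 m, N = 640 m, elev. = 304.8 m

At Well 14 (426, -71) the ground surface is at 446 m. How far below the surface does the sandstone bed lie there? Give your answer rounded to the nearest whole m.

57 m

Two edge vectors: Well 11→Well 12 = (122, 245, -39.5), Well 11→Well 13 = (894, 673, -39.5).
Normal n = (Well 11→Well 12) × (Well 11→Well 13) = (16906, -30494, -136924).
So ∂z/∂E = −n_x/n_z = 0.12347 and ∂z/∂N = −n_y/n_z = −0.22271.
Intercept c from Well 11: 344.3 − 16.42 − 7.35 = 320.53.
At (426, -71): z_contact = 52.6 + 15.8 + 320.53 = 388.9 m.
Depth below ground = 446 − 388.9 = 57 m.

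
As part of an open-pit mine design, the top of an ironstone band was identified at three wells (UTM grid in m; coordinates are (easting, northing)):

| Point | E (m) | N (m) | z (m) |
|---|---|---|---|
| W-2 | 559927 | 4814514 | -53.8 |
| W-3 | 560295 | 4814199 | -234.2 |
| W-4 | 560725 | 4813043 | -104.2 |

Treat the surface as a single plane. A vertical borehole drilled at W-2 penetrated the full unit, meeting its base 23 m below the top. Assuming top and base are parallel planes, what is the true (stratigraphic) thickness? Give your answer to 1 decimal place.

16.6 m

Two edge vectors: W-2→W-3 = (368, -315, -180.4), W-2→W-4 = (798, -1471, -50.4).
Normal n = (W-2→W-3) × (W-2→W-4) = (-249492.4, -125412, -289958).
So ∂z/∂E = −n_x/n_z = −0.86044 and ∂z/∂N = −n_y/n_z = −0.43252.
|∇z| = √(a²+b²) = 0.96303, so dip δ = arctan(0.96303) = 43.92°.
True thickness = vertical thickness × cos δ = 23 × cos 43.92° = 16.6 m.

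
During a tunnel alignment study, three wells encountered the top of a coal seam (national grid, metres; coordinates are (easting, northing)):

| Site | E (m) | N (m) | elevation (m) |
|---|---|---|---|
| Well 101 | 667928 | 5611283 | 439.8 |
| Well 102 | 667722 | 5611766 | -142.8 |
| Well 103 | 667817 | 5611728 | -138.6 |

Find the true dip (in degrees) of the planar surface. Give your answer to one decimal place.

Two edge vectors: Well 101→Well 102 = (-206, 483, -582.6), Well 101→Well 103 = (-111, 445, -578.4).
Normal n = (Well 101→Well 102) × (Well 101→Well 103) = (-20110.2, -54481.8, -38057).
So ∂z/∂E = −n_x/n_z = −0.52842 and ∂z/∂N = −n_y/n_z = −1.43158.
Gradient magnitude |∇z| = √(a² + b²) = √(0.27923 + 2.04943) = 1.52600.
True dip = arctan(1.52600) = 56.8°, dipping toward NNE (azimuth ≈ 020°).

56.8°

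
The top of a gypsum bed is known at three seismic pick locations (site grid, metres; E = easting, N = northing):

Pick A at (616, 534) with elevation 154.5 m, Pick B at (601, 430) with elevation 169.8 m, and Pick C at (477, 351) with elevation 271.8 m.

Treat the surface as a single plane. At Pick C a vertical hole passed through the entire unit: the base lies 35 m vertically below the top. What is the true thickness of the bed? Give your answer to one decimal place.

Two edge vectors: Pick A→Pick B = (-15, -104, 15.3), Pick A→Pick C = (-139, -183, 117.3).
Normal n = (Pick A→Pick B) × (Pick A→Pick C) = (-9399.3, -367.2, -11711).
So ∂z/∂E = −n_x/n_z = −0.80260 and ∂z/∂N = −n_y/n_z = −0.03136.
|∇z| = √(a²+b²) = 0.80322, so dip δ = arctan(0.80322) = 38.77°.
True thickness = vertical thickness × cos δ = 35 × cos 38.77° = 27.3 m.

27.3 m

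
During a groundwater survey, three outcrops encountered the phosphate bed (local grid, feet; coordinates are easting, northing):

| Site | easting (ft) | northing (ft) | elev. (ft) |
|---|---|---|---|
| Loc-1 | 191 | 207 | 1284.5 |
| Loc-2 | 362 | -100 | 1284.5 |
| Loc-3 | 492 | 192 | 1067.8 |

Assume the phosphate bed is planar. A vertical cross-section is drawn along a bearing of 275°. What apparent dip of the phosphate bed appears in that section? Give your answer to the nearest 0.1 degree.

Let the plane be z = a·easting + b·northing + c.
Loc-2−Loc-1: 171a − 307b = 0;  Loc-3−Loc-1: 301a − 15b = −216.7.
Solving gives a = −0.74049, b = −0.41245.
Unit vector along 275° is (sin 275°, cos 275°) = (-0.9962, 0.0872).
Slope in that direction = a·(-0.9962) + b·(0.0872) = 0.70172.
Apparent dip = arctan|0.70172| = 35.1° (true dip is 40.3°, so apparent ≤ true as expected).

35.1°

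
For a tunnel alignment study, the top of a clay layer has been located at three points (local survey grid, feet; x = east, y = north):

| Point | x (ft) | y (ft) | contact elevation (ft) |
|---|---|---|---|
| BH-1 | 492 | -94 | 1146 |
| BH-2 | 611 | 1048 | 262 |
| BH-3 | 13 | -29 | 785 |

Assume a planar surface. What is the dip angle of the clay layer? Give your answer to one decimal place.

46.6°

Two edge vectors: BH-1→BH-2 = (119, 1142, -884), BH-1→BH-3 = (-479, 65, -361).
Normal n = (BH-1→BH-2) × (BH-1→BH-3) = (-354802, 466395, 554753).
So ∂z/∂x = −n_x/n_z = 0.63957 and ∂z/∂y = −n_y/n_z = −0.84073.
Gradient magnitude |∇z| = √(a² + b²) = √(0.40905 + 0.70682) = 1.05635.
True dip = arctan(1.05635) = 46.6°, dipping toward NW (azimuth ≈ 323°).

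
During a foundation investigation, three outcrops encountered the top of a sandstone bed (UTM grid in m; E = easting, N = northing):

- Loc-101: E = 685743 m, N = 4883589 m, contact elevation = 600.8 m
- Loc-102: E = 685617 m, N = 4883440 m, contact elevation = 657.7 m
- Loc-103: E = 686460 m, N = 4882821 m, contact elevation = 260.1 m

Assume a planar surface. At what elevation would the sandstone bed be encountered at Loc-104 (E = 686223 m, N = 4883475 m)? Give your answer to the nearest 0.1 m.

376.9 m

Two edge vectors: Loc-101→Loc-102 = (-126, -149, 56.9), Loc-101→Loc-103 = (717, -768, -340.7).
Normal n = (Loc-101→Loc-102) × (Loc-101→Loc-103) = (94463.5, -2130.9, 203601).
So ∂z/∂E = −n_x/n_z = −0.463963831 and ∂z/∂N = −n_y/n_z = 0.010466059.
Intercept c from Loc-101: 600.8 + 318159.95 − 51111.93 = 267648.82.
At (686223, 4883475): z = −318382.7 + 51110.7 + 267648.82 = 376.9 m.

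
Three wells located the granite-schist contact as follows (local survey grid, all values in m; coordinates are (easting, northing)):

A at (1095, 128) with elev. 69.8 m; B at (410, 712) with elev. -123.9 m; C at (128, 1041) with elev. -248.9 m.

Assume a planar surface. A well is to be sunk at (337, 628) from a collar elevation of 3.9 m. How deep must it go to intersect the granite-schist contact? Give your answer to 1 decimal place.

Let the plane be z = a·E + b·N + c.
B−A: −685a + 584b = −193.7;  C−A: −967a + 913b = −318.7.
Solving gives a = −0.152821, b = −0.510928.
Then c = 69.8 − a·1095 − b·128 = 302.54.
At (337, 628): z_contact = −51.50 − 320.86 + 302.54 = -69.83 m.
Depth below ground = 3.9 − (-69.83) = 73.7 m.

73.7 m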